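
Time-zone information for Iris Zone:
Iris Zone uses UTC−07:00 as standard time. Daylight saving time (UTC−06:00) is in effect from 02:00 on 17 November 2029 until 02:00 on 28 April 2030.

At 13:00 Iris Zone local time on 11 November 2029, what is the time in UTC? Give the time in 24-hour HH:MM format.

11 November 2029 does not fall between 17 November 2029 and 28 April 2030, so daylight saving is not in effect and Iris Zone is at UTC−07:00.
13:00 local + 7h = 20:00 UTC.

20:00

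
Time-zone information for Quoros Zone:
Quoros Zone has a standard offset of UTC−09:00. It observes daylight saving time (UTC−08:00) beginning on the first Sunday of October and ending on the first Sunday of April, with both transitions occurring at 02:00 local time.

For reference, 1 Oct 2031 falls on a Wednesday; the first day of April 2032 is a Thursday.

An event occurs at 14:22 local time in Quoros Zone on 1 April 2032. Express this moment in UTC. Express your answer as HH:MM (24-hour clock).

1 October 2031 is a Wednesday, so the first Sunday is October 5.
1 April 2032 is a Thursday, so the first Sunday is April 4.
Daylight saving runs 5 October 2031 – 4 April 2032; 1 April 2032 is inside that window, so Quoros Zone is at UTC−08:00.
14:22 local + 8h = 22:22 UTC.

22:22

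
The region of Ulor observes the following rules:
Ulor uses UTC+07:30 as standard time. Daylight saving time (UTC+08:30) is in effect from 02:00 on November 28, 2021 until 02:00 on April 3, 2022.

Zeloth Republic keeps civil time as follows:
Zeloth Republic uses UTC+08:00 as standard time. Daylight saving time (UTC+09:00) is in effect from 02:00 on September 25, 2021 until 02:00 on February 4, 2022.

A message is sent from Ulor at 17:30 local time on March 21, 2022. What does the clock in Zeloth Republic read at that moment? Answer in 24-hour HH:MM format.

March 21, 2022 falls between 28 November 2021 and 3 April 2022, so daylight saving is in effect and Ulor is at UTC+08:30.
17:30 Ulor − 8h30m = 09:00 UTC.
At the standard offset (UTC+08:00), 09:00 UTC + 8h = 17:00 Zeloth Republic standard time.
The standard-time date in Zeloth Republic, March 21, 2022, is outside the daylight-saving period (25 September 2021 – 4 February 2022), so Zeloth Republic is on standard time, UTC+08:00.
09:00 UTC + 8h = 17:00 Zeloth Republic.

17:00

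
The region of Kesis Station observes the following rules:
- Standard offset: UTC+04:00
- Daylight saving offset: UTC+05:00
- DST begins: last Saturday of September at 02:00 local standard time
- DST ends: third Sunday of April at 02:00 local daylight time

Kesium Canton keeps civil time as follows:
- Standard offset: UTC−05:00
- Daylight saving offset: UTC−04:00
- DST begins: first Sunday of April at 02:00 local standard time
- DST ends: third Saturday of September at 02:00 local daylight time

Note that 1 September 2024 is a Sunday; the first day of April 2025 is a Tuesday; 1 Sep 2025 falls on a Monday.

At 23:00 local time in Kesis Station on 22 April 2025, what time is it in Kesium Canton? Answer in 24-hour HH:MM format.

15:00

1 September 2024 is a Sunday, so Saturdays fall on 7, 14, 21, 28; the last is September 28.
1 April 2025 is a Tuesday, so the first Sunday is April 6 and the third is April 20.
22 April 2025 is outside the daylight-saving period (28 September 2024 – 20 April 2025), so Kesis Station is on standard time, UTC+04:00.
23:00 Kesis Station − 4h = 19:00 UTC.
1 April 2025 is a Tuesday, so the first Sunday is April 6.
1 September 2025 is a Monday, so the first Saturday is September 6 and the third is September 20.
At the standard offset (UTC−05:00), 19:00 UTC − 5h = 14:00 Kesium Canton standard time.
The standard-time date in Kesium Canton, 22 April 2025, lies within the daylight-saving period (6 April – 20 September), so Kesium Canton is on daylight time, UTC−04:00.
19:00 UTC − 4h = 15:00 Kesium Canton.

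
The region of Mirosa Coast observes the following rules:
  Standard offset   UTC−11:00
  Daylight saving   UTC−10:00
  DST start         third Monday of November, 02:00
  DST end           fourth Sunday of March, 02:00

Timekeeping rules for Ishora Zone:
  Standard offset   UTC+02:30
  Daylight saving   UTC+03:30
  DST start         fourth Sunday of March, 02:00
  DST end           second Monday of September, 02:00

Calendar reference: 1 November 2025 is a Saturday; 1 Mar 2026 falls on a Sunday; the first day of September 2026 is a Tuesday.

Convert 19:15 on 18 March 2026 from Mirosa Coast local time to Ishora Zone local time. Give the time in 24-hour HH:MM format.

1 November 2025 is a Saturday, so the first Monday is November 3 and the third is November 17.
1 March 2026 is a Sunday, so the first Sunday is March 1 and the fourth is March 22.
18 March 2026 lies within the daylight-saving period (17 November 2025 – 22 March 2026), so Mirosa Coast is on daylight time, UTC−10:00.
19:15 Mirosa Coast + 10h = 05:15 UTC (rolling into the next day, 19 March 2026).
1 March 2026 is a Sunday, so the first Sunday is March 1 and the fourth is March 22.
1 September 2026 is a Tuesday, so the first Monday is September 7 and the second is September 14.
At the standard offset (UTC+02:30), 05:15 UTC + 2h30m = 07:45 Ishora Zone standard time.
The standard-time date in Ishora Zone, 19 March 2026, is outside the daylight-saving period (22 March – 14 September), so Ishora Zone is on standard time, UTC+02:30.
05:15 UTC + 2h30m = 07:45 Ishora Zone.

07:45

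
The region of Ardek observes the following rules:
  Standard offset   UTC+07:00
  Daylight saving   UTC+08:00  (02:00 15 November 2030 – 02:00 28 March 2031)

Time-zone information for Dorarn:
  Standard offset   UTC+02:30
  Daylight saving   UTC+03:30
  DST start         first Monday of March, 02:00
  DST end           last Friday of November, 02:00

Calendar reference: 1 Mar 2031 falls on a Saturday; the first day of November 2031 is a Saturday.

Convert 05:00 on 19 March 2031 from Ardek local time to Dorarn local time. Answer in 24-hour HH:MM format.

00:30

19 March 2031 lies within the daylight-saving period (15 November 2030 – 28 March 2031), so Ardek is on daylight time, UTC+08:00.
05:00 Ardek − 8h = 21:00 UTC (rolling into the previous day, 18 March 2031).
1 March 2031 is a Saturday, so the first Monday is March 3.
1 November 2031 is a Saturday, so Fridays fall on 7, 14, 21, 28; the last is November 28.
At the standard offset (UTC+02:30), 21:00 UTC + 2h30m = 23:30 Dorarn standard time.
The standard-time date in Dorarn, 18 March 2031, falls between 3 March and 28 November, so daylight saving is in effect and Dorarn is at UTC+03:30.
21:00 UTC + 3h30m = 00:30 Dorarn (rolling into the next day, 19 March 2031).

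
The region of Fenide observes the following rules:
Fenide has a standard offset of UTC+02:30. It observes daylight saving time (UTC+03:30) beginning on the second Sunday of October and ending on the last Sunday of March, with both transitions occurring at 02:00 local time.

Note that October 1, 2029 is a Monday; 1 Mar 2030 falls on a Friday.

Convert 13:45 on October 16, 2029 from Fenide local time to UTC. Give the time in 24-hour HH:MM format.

1 October 2029 is a Monday, so the first Sunday is October 7 and the second is October 14.
1 March 2030 is a Friday, so Sundays fall on 3, 10, 17, 24, 31; the last is March 31.
October 16, 2029 falls between 14 October 2029 and 31 March 2030, so daylight saving is in effect and Fenide is at UTC+03:30.
13:45 local − 3h30m = 10:15 UTC.

10:15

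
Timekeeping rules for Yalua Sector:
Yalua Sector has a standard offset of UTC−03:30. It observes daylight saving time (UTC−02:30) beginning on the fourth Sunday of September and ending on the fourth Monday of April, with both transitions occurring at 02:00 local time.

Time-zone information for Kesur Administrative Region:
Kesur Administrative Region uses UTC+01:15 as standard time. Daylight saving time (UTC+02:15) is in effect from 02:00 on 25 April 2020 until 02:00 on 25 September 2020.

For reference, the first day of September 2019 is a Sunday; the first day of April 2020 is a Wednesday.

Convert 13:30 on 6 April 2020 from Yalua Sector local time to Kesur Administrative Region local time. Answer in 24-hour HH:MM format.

1 September 2019 is a Sunday, so the first Sunday is September 1 and the fourth is September 22.
1 April 2020 is a Wednesday, so the first Monday is April 6 and the fourth is April 27.
6 April 2020 lies within the daylight-saving period (22 September 2019 – 27 April 2020), so Yalua Sector is on daylight time, UTC−02:30.
13:30 Yalua Sector + 2h30m = 16:00 UTC.
At the standard offset (UTC+01:15), 16:00 UTC + 1h15m = 17:15 Kesur Administrative Region standard time.
The standard-time date in Kesur Administrative Region, 6 April 2020, does not fall between 25 April and 25 September, so daylight saving is not in effect and Kesur Administrative Region is at UTC+01:15.
16:00 UTC + 1h15m = 17:15 Kesur Administrative Region.

17:15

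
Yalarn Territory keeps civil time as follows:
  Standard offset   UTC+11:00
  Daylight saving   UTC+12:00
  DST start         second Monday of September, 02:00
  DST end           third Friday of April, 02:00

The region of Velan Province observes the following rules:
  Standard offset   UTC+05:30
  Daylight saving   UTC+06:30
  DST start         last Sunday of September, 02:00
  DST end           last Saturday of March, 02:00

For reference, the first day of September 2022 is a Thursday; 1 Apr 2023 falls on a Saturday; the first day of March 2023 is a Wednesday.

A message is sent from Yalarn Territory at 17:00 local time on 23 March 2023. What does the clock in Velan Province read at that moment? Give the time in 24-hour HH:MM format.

11:30

1 September 2022 is a Thursday, so the first Monday is September 5 and the second is September 12.
1 April 2023 is a Saturday, so the first Friday is April 7 and the third is April 21.
23 March 2023 falls between 12 September 2022 and 21 April 2023, so daylight saving is in effect and Yalarn Territory is at UTC+12:00.
17:00 Yalarn Territory − 12h = 05:00 UTC.
1 September 2022 is a Thursday, so Sundays fall on 4, 11, 18, 25; the last is September 25.
1 March 2023 is a Wednesday, so Saturdays fall on 4, 11, 18, 25; the last is March 25.
At the standard offset (UTC+05:30), 05:00 UTC + 5h30m = 10:30 Velan Province standard time.
The standard-time date in Velan Province, 23 March 2023, falls between 25 September 2022 and 25 March 2023, so daylight saving is in effect and Velan Province is at UTC+06:30.
05:00 UTC + 6h30m = 11:30 Velan Province.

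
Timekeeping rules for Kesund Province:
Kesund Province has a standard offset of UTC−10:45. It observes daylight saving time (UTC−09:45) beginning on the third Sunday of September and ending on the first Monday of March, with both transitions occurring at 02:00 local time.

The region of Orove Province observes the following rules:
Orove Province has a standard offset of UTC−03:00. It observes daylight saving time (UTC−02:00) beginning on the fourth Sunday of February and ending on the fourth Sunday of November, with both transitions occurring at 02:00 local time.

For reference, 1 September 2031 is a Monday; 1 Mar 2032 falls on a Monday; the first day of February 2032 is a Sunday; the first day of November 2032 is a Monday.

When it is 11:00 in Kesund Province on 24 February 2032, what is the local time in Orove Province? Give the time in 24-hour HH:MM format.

1 September 2031 is a Monday, so the first Sunday is September 7 and the third is September 21.
1 March 2032 is a Monday, so the first Monday is March 1.
24 February 2032 falls between 21 September 2031 and 1 March 2032, so daylight saving is in effect and Kesund Province is at UTC−09:45.
11:00 Kesund Province + 9h45m = 20:45 UTC.
1 February 2032 is a Sunday, so the first Sunday is February 1 and the fourth is February 22.
1 November 2032 is a Monday, so the first Sunday is November 7 and the fourth is November 28.
At the standard offset (UTC−03:00), 20:45 UTC − 3h = 17:45 Orove Province standard time.
Daylight saving runs 22 February – 28 November; the standard-time date in Orove Province, 24 February 2032, is inside that window, so Orove Province is at UTC−02:00.
20:45 UTC − 2h = 18:45 Orove Province.

18:45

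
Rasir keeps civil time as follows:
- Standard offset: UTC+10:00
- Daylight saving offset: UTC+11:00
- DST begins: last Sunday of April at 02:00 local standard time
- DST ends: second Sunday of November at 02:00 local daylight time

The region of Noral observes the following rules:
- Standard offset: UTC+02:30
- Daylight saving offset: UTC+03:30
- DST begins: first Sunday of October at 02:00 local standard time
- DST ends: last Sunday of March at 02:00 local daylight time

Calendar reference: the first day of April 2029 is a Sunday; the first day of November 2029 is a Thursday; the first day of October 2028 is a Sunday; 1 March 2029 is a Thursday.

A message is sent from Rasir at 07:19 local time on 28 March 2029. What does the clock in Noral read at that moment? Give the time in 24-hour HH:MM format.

1 April 2029 is a Sunday, so Sundays fall on 1, 8, 15, 22, 29; the last is April 29.
1 November 2029 is a Thursday, so the first Sunday is November 4 and the second is November 11.
28 March 2029 does not fall between 29 April and 11 November, so daylight saving is not in effect and Rasir is at UTC+10:00.
07:19 Rasir − 10h = 21:19 UTC (rolling into the previous day, 27 March 2029).
1 October 2028 is a Sunday, so the first Sunday is October 1.
1 March 2029 is a Thursday, so Sundays fall on 4, 11, 18, 25; the last is March 25.
At the standard offset (UTC+02:30), 21:19 UTC + 2h30m = 23:49 Noral standard time.
The standard-time date in Noral, 27 March 2029, does not fall between 1 October 2028 and 25 March 2029, so daylight saving is not in effect and Noral is at UTC+02:30.
21:19 UTC + 2h30m = 23:49 Noral.

23:49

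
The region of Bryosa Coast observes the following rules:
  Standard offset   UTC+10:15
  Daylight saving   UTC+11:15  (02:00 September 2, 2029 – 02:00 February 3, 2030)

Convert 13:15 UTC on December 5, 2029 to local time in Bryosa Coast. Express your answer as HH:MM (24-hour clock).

At the standard offset (UTC+10:15), 13:15 UTC + 10h15m = 23:30 Bryosa Coast standard time.
Daylight saving runs 2 September 2029 – 3 February 2030; the standard-time date in Bryosa Coast, December 5, 2029, is inside that window, so Bryosa Coast is at UTC+11:15.
13:15 UTC + 11h15m = 00:30 local (rolling into the next day, 6 December 2029).

00:30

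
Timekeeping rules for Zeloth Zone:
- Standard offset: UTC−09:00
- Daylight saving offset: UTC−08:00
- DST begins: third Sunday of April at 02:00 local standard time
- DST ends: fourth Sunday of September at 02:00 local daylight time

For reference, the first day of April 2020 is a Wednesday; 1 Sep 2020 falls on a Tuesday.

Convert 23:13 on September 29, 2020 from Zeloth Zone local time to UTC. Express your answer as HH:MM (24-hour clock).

1 April 2020 is a Wednesday, so the first Sunday is April 5 and the third is April 19.
1 September 2020 is a Tuesday, so the first Sunday is September 6 and the fourth is September 27.
September 29, 2020 does not fall between 19 April and 27 September, so daylight saving is not in effect and Zeloth Zone is at UTC−09:00.
23:13 local + 9h = 08:13 UTC (rolling into the next day, 30 September 2020).

08:13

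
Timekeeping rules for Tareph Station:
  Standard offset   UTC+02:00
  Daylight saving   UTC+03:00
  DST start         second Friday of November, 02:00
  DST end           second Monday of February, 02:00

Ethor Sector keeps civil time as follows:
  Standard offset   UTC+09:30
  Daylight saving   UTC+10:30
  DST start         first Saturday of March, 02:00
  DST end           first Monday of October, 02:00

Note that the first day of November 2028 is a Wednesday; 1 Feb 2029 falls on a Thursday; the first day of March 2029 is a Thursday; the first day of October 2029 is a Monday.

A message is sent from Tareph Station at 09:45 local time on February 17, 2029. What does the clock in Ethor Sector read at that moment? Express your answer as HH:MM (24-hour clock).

17:15

1 November 2028 is a Wednesday, so the first Friday is November 3 and the second is November 10.
1 February 2029 is a Thursday, so the first Monday is February 5 and the second is February 12.
February 17, 2029 is outside the daylight-saving period (10 November 2028 – 12 February 2029), so Tareph Station is on standard time, UTC+02:00.
09:45 Tareph Station − 2h = 07:45 UTC.
1 March 2029 is a Thursday, so the first Saturday is March 3.
1 October 2029 is a Monday, so the first Monday is October 1.
At the standard offset (UTC+09:30), 07:45 UTC + 9h30m = 17:15 Ethor Sector standard time.
Daylight saving runs 3 March – 1 October; the standard-time date in Ethor Sector, February 17, 2029, is outside that window, so Ethor Sector is on standard time at UTC+09:30.
07:45 UTC + 9h30m = 17:15 Ethor Sector.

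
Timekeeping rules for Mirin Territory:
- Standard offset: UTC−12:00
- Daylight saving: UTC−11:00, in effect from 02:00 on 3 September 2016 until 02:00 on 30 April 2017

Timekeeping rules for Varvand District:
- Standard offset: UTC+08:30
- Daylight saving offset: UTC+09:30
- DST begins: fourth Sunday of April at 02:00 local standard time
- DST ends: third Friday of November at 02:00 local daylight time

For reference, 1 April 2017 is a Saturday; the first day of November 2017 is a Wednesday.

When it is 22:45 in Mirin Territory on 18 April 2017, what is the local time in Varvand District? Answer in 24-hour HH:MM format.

18:15

Daylight saving runs 3 September 2016 – 30 April 2017; 18 April 2017 is inside that window, so Mirin Territory is at UTC−11:00.
22:45 Mirin Territory + 11h = 09:45 UTC (rolling into the next day, 19 April 2017).
1 April 2017 is a Saturday, so the first Sunday is April 2 and the fourth is April 23.
1 November 2017 is a Wednesday, so the first Friday is November 3 and the third is November 17.
At the standard offset (UTC+08:30), 09:45 UTC + 8h30m = 18:15 Varvand District standard time.
The standard-time date in Varvand District, 19 April 2017, is outside the daylight-saving period (23 April – 17 November), so Varvand District is on standard time, UTC+08:30.
09:45 UTC + 8h30m = 18:15 Varvand District.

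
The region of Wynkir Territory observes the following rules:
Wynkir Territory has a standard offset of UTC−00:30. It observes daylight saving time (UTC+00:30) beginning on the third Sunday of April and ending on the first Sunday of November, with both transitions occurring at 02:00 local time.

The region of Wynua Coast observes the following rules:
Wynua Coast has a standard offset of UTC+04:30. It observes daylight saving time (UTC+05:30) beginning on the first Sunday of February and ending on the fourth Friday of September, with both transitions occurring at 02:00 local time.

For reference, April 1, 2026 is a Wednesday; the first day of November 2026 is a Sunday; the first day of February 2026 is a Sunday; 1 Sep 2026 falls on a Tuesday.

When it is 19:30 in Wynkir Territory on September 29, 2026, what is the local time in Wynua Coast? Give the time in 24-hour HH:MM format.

1 April 2026 is a Wednesday, so the first Sunday is April 5 and the third is April 19.
1 November 2026 is a Sunday, so the first Sunday is November 1.
Daylight saving runs 19 April – 1 November; September 29, 2026 is inside that window, so Wynkir Territory is at UTC+00:30.
19:30 Wynkir Territory − 0h30m = 19:00 UTC.
1 February 2026 is a Sunday, so the first Sunday is February 1.
1 September 2026 is a Tuesday, so the first Friday is September 4 and the fourth is September 25.
At the standard offset (UTC+04:30), 19:00 UTC + 4h30m = 23:30 Wynua Coast standard time.
The standard-time date in Wynua Coast, September 29, 2026, is outside the daylight-saving period (1 February – 25 September), so Wynua Coast is on standard time, UTC+04:30.
19:00 UTC + 4h30m = 23:30 Wynua Coast.

23:30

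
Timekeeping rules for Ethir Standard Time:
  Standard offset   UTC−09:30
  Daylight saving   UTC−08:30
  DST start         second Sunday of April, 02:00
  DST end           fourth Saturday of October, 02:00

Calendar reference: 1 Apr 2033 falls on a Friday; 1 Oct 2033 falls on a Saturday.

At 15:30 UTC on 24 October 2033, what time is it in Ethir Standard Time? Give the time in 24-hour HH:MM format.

06:00

1 April 2033 is a Friday, so the first Sunday is April 3 and the second is April 10.
1 October 2033 is a Saturday, so the first Saturday is October 1 and the fourth is October 22.
At the standard offset (UTC−09:30), 15:30 UTC − 9h30m = 06:00 Ethir Standard Time standard time.
The standard-time date in Ethir Standard Time, 24 October 2033, is outside the daylight-saving period (10 April – 22 October), so Ethir Standard Time is on standard time, UTC−09:30.
15:30 UTC − 9h30m = 06:00 local.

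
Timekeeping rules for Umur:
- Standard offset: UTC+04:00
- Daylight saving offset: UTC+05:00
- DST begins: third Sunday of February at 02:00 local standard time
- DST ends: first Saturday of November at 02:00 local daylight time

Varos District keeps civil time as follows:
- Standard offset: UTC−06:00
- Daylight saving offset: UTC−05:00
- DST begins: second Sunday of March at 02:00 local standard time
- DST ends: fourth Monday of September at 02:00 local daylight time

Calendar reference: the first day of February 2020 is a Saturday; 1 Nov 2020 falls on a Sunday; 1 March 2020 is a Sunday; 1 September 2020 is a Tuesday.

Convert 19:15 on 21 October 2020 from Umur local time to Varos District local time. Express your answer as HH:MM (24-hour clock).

08:15

1 February 2020 is a Saturday, so the first Sunday is February 2 and the third is February 16.
1 November 2020 is a Sunday, so the first Saturday is November 7.
21 October 2020 falls between 16 February and 7 November, so daylight saving is in effect and Umur is at UTC+05:00.
19:15 Umur − 5h = 14:15 UTC.
1 March 2020 is a Sunday, so the first Sunday is March 1 and the second is March 8.
1 September 2020 is a Tuesday, so the first Monday is September 7 and the fourth is September 28.
At the standard offset (UTC−06:00), 14:15 UTC − 6h = 08:15 Varos District standard time.
The standard-time date in Varos District, 21 October 2020, does not fall between 8 March and 28 September, so daylight saving is not in effect and Varos District is at UTC−06:00.
14:15 UTC − 6h = 08:15 Varos District.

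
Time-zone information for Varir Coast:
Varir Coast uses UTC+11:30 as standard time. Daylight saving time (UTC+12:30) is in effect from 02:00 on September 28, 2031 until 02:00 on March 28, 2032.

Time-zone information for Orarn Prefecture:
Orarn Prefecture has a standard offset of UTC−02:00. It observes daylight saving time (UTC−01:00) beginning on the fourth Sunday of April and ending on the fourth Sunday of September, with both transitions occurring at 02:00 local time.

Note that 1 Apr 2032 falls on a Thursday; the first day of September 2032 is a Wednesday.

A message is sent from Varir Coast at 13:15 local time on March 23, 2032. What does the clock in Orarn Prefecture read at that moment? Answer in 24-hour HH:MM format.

22:45

March 23, 2032 falls between 28 September 2031 and 28 March 2032, so daylight saving is in effect and Varir Coast is at UTC+12:30.
13:15 Varir Coast − 12h30m = 00:45 UTC.
1 April 2032 is a Thursday, so the first Sunday is April 4 and the fourth is April 25.
1 September 2032 is a Wednesday, so the first Sunday is September 5 and the fourth is September 26.
At the standard offset (UTC−02:00), 00:45 UTC − 2h = 22:45 Orarn Prefecture standard time (rolling into the previous day, 22 March 2032).
The standard-time date in Orarn Prefecture, March 22, 2032, does not fall between 25 April and 26 September, so daylight saving is not in effect and Orarn Prefecture is at UTC−02:00.
00:45 UTC − 2h = 22:45 Orarn Prefecture (rolling into the previous day, 22 March 2032).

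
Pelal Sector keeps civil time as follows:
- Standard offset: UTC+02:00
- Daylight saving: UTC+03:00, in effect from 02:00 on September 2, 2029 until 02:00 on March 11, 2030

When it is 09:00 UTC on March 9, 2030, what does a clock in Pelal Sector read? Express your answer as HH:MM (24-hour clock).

12:00

At the standard offset (UTC+02:00), 09:00 UTC + 2h = 11:00 Pelal Sector standard time.
The standard-time date in Pelal Sector, March 9, 2030, falls between 2 September 2029 and 11 March 2030, so daylight saving is in effect and Pelal Sector is at UTC+03:00.
09:00 UTC + 3h = 12:00 local.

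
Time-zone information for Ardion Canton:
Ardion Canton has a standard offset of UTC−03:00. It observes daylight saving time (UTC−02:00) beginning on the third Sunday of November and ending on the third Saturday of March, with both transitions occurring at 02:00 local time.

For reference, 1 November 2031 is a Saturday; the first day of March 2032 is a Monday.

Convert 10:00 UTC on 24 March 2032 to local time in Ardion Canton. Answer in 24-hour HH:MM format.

1 November 2031 is a Saturday, so the first Sunday is November 2 and the third is November 16.
1 March 2032 is a Monday, so the first Saturday is March 6 and the third is March 20.
At the standard offset (UTC−03:00), 10:00 UTC − 3h = 07:00 Ardion Canton standard time.
The standard-time date in Ardion Canton, 24 March 2032, does not fall between 16 November 2031 and 20 March 2032, so daylight saving is not in effect and Ardion Canton is at UTC−03:00.
10:00 UTC − 3h = 07:00 local.

07:00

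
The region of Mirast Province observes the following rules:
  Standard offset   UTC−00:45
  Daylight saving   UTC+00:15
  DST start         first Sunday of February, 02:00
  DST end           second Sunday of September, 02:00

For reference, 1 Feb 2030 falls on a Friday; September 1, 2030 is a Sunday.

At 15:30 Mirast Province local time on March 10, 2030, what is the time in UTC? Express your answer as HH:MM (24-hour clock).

15:15

1 February 2030 is a Friday, so the first Sunday is February 3.
1 September 2030 is a Sunday, so the first Sunday is September 1 and the second is September 8.
March 10, 2030 lies within the daylight-saving period (3 February – 8 September), so Mirast Province is on daylight time, UTC+00:15.
15:30 local − 0h15m = 15:15 UTC.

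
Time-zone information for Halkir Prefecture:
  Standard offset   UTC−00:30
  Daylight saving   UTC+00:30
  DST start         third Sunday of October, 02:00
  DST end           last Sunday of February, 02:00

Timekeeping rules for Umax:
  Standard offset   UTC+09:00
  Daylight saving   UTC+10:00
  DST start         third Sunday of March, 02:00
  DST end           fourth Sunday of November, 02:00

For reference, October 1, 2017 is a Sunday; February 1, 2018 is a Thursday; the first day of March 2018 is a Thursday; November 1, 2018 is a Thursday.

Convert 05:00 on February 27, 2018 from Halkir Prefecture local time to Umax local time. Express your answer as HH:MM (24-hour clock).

1 October 2017 is a Sunday, so the first Sunday is October 1 and the third is October 15.
1 February 2018 is a Thursday, so Sundays fall on 4, 11, 18, 25; the last is February 25.
Daylight saving runs 15 October 2017 – 25 February 2018; February 27, 2018 is outside that window, so Halkir Prefecture is on standard time at UTC−00:30.
05:00 Halkir Prefecture + 0h30m = 05:30 UTC.
1 March 2018 is a Thursday, so the first Sunday is March 4 and the third is March 18.
1 November 2018 is a Thursday, so the first Sunday is November 4 and the fourth is November 25.
At the standard offset (UTC+09:00), 05:30 UTC + 9h = 14:30 Umax standard time.
The standard-time date in Umax, February 27, 2018, is outside the daylight-saving period (18 March – 25 November), so Umax is on standard time, UTC+09:00.
05:30 UTC + 9h = 14:30 Umax.

14:30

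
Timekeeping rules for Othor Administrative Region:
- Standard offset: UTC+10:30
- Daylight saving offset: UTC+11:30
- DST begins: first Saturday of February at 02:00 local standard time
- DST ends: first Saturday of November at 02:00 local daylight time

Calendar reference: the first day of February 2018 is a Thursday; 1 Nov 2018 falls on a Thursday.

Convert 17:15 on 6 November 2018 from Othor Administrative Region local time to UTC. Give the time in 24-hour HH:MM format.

06:45

1 February 2018 is a Thursday, so the first Saturday is February 3.
1 November 2018 is a Thursday, so the first Saturday is November 3.
6 November 2018 does not fall between 3 February and 3 November, so daylight saving is not in effect and Othor Administrative Region is at UTC+10:30.
17:15 local − 10h30m = 06:45 UTC.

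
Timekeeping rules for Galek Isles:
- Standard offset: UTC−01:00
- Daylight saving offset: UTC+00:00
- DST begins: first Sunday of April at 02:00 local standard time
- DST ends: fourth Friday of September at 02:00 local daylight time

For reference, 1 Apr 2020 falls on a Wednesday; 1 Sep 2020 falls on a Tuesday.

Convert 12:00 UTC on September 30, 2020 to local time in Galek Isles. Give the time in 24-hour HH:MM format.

11:00

1 April 2020 is a Wednesday, so the first Sunday is April 5.
1 September 2020 is a Tuesday, so the first Friday is September 4 and the fourth is September 25.
At the standard offset (UTC−01:00), 12:00 UTC − 1h = 11:00 Galek Isles standard time.
The standard-time date in Galek Isles, September 30, 2020, does not fall between 5 April and 25 September, so daylight saving is not in effect and Galek Isles is at UTC−01:00.
12:00 UTC − 1h = 11:00 local.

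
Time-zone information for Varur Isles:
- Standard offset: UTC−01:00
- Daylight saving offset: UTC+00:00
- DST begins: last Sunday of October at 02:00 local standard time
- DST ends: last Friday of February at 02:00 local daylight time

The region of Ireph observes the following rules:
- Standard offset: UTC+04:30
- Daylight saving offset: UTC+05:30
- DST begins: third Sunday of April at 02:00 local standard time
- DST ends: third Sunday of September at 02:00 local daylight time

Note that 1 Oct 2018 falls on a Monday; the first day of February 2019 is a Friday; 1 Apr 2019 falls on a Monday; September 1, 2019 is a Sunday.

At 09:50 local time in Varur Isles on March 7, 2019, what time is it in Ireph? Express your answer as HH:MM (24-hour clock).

15:20

1 October 2018 is a Monday, so Sundays fall on 7, 14, 21, 28; the last is October 28.
1 February 2019 is a Friday, so Fridays fall on 1, 8, 15, 22; the last is February 22.
Daylight saving runs 28 October 2018 – 22 February 2019; March 7, 2019 is outside that window, so Varur Isles is on standard time at UTC−01:00.
09:50 Varur Isles + 1h = 10:50 UTC.
1 April 2019 is a Monday, so the first Sunday is April 7 and the third is April 21.
1 September 2019 is a Sunday, so the first Sunday is September 1 and the third is September 15.
At the standard offset (UTC+04:30), 10:50 UTC + 4h30m = 15:20 Ireph standard time.
The standard-time date in Ireph, March 7, 2019, is outside the daylight-saving period (21 April – 15 September), so Ireph is on standard time, UTC+04:30.
10:50 UTC + 4h30m = 15:20 Ireph.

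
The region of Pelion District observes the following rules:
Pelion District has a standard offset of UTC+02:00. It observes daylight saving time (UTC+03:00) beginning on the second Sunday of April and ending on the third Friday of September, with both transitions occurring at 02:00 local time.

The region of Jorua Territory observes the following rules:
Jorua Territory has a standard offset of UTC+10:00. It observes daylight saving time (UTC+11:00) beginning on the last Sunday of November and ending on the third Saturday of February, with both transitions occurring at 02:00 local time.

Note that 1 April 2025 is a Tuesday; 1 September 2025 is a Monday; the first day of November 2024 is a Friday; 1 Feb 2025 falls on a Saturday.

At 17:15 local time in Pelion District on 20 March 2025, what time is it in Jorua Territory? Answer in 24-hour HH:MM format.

1 April 2025 is a Tuesday, so the first Sunday is April 6 and the second is April 13.
1 September 2025 is a Monday, so the first Friday is September 5 and the third is September 19.
Daylight saving runs 13 April – 19 September; 20 March 2025 is outside that window, so Pelion District is on standard time at UTC+02:00.
17:15 Pelion District − 2h = 15:15 UTC.
1 November 2024 is a Friday, so Sundays fall on 3, 10, 17, 24; the last is November 24.
1 February 2025 is a Saturday, so the first Saturday is February 1 and the third is February 15.
At the standard offset (UTC+10:00), 15:15 UTC + 10h = 01:15 Jorua Territory standard time (rolling into the next day, 21 March 2025).
Daylight saving runs 24 November 2024 – 15 February 2025; the standard-time date in Jorua Territory, 21 March 2025, is outside that window, so Jorua Territory is on standard time at UTC+10:00.
15:15 UTC + 10h = 01:15 Jorua Territory (rolling into the next day, 21 March 2025).

01:15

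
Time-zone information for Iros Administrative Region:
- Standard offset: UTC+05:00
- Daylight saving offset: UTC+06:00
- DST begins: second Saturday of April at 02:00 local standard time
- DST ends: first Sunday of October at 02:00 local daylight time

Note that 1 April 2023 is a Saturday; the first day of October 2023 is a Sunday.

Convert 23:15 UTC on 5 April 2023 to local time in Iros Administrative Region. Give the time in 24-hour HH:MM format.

1 April 2023 is a Saturday, so the first Saturday is April 1 and the second is April 8.
1 October 2023 is a Sunday, so the first Sunday is October 1.
At the standard offset (UTC+05:00), 23:15 UTC + 5h = 04:15 Iros Administrative Region standard time (rolling into the next day, 6 April 2023).
The standard-time date in Iros Administrative Region, 6 April 2023, is outside the daylight-saving period (8 April – 1 October), so Iros Administrative Region is on standard time, UTC+05:00.
23:15 UTC + 5h = 04:15 local (rolling into the next day, 6 April 2023).

04:15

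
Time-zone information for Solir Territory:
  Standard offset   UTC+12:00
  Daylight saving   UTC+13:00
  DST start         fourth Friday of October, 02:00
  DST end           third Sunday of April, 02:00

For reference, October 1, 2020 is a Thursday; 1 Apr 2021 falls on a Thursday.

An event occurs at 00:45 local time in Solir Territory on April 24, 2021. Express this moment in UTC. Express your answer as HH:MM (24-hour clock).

12:45

1 October 2020 is a Thursday, so the first Friday is October 2 and the fourth is October 23.
1 April 2021 is a Thursday, so the first Sunday is April 4 and the third is April 18.
April 24, 2021 does not fall between 23 October 2020 and 18 April 2021, so daylight saving is not in effect and Solir Territory is at UTC+12:00.
00:45 local − 12h = 12:45 UTC (rolling into the previous day, 23 April 2021).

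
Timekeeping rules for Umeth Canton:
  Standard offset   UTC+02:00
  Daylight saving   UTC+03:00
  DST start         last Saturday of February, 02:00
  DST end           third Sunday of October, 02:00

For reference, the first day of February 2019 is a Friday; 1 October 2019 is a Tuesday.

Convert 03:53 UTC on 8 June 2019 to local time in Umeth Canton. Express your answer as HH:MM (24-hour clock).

06:53

1 February 2019 is a Friday, so Saturdays fall on 2, 9, 16, 23; the last is February 23.
1 October 2019 is a Tuesday, so the first Sunday is October 6 and the third is October 20.
At the standard offset (UTC+02:00), 03:53 UTC + 2h = 05:53 Umeth Canton standard time.
The standard-time date in Umeth Canton, 8 June 2019, lies within the daylight-saving period (23 February – 20 October), so Umeth Canton is on daylight time, UTC+03:00.
03:53 UTC + 3h = 06:53 local.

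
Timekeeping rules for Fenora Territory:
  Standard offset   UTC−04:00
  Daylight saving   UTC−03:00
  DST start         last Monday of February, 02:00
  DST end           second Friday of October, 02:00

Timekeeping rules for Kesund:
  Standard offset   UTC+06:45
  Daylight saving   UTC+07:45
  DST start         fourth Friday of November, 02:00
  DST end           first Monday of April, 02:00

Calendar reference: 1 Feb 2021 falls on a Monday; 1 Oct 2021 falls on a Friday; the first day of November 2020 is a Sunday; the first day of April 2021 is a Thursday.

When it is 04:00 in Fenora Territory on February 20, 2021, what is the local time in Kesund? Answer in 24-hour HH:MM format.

1 February 2021 is a Monday, so Mondays fall on 1, 8, 15, 22; the last is February 22.
1 October 2021 is a Friday, so the first Friday is October 1 and the second is October 8.
February 20, 2021 does not fall between 22 February and 8 October, so daylight saving is not in effect and Fenora Territory is at UTC−04:00.
04:00 Fenora Territory + 4h = 08:00 UTC.
1 November 2020 is a Sunday, so the first Friday is November 6 and the fourth is November 27.
1 April 2021 is a Thursday, so the first Monday is April 5.
At the standard offset (UTC+06:45), 08:00 UTC + 6h45m = 14:45 Kesund standard time.
The standard-time date in Kesund, February 20, 2021, lies within the daylight-saving period (27 November 2020 – 5 April 2021), so Kesund is on daylight time, UTC+07:45.
08:00 UTC + 7h45m = 15:45 Kesund.

15:45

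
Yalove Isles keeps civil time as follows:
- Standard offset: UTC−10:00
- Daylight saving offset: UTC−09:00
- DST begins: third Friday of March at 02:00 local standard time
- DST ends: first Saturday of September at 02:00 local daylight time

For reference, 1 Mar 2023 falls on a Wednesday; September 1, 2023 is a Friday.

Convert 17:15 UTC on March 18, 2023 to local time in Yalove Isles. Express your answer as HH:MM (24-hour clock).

1 March 2023 is a Wednesday, so the first Friday is March 3 and the third is March 17.
1 September 2023 is a Friday, so the first Saturday is September 2.
At the standard offset (UTC−10:00), 17:15 UTC − 10h = 07:15 Yalove Isles standard time.
The standard-time date in Yalove Isles, March 18, 2023, falls between 17 March and 2 September, so daylight saving is in effect and Yalove Isles is at UTC−09:00.
17:15 UTC − 9h = 08:15 local.

08:15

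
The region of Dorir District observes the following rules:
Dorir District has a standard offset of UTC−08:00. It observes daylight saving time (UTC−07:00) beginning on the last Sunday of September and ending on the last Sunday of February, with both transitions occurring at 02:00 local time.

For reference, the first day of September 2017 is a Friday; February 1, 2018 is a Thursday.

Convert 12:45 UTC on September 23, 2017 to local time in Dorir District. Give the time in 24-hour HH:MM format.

1 September 2017 is a Friday, so Sundays fall on 3, 10, 17, 24; the last is September 24.
1 February 2018 is a Thursday, so Sundays fall on 4, 11, 18, 25; the last is February 25.
At the standard offset (UTC−08:00), 12:45 UTC − 8h = 04:45 Dorir District standard time.
The standard-time date in Dorir District, September 23, 2017, is outside the daylight-saving period (24 September 2017 – 25 February 2018), so Dorir District is on standard time, UTC−08:00.
12:45 UTC − 8h = 04:45 local.

04:45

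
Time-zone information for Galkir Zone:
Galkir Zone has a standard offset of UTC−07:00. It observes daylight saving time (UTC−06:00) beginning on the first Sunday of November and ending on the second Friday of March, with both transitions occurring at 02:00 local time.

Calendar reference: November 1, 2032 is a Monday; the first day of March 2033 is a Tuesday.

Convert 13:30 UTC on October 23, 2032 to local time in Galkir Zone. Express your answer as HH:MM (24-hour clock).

06:30

1 November 2032 is a Monday, so the first Sunday is November 7.
1 March 2033 is a Tuesday, so the first Friday is March 4 and the second is March 11.
At the standard offset (UTC−07:00), 13:30 UTC − 7h = 06:30 Galkir Zone standard time.
Daylight saving runs 7 November 2032 – 11 March 2033; the standard-time date in Galkir Zone, October 23, 2032, is outside that window, so Galkir Zone is on standard time at UTC−07:00.
13:30 UTC − 7h = 06:30 local.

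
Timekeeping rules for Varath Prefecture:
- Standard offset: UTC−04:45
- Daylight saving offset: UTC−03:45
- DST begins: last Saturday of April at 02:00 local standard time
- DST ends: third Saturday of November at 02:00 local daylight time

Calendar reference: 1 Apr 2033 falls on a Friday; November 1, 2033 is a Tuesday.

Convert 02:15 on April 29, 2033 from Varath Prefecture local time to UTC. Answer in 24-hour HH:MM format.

07:00

1 April 2033 is a Friday, so Saturdays fall on 2, 9, 16, 23, 30; the last is April 30.
1 November 2033 is a Tuesday, so the first Saturday is November 5 and the third is November 19.
April 29, 2033 does not fall between 30 April and 19 November, so daylight saving is not in effect and Varath Prefecture is at UTC−04:45.
02:15 local + 4h45m = 07:00 UTC.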